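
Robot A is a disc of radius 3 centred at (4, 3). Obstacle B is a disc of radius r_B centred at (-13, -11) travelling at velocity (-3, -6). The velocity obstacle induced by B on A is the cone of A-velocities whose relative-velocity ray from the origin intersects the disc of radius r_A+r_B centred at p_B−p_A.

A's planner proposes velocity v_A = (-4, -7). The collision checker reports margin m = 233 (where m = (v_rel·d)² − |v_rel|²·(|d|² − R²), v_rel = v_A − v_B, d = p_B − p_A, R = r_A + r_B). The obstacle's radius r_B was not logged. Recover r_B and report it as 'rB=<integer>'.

m = 233
d = (-17, -14);  v_rel = (-1, -1),  |v_rel|² = 2
v_rel×d = (-1)·(-14) − (-1)·(-17) = -3
since m = R²·2 − (-3)²:  R² = (9 + 233) / 2 = 121
R = √121 = 11  ⇒  r_B = 11 − 3 = 8

rB=8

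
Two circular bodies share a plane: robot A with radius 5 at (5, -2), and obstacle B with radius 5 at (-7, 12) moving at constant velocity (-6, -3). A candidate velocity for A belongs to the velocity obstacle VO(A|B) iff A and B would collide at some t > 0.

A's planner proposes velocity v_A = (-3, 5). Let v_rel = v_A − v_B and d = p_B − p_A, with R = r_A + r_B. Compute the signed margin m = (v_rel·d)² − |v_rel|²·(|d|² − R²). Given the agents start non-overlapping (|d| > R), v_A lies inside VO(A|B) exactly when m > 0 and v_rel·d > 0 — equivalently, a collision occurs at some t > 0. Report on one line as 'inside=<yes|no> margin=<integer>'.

d = (-12, 14),  |d|² = 340;  R = 5+5 = 10,  c = 340−10² = 240
v_rel = (3, 8),  |v_rel|² = 73;  v_rel·d = (3)·(-12) + (8)·(14) = 76
73·t² − 152·t + 240 = 0  ⇒  m = 76² − 73·240 = -11744
m = -11744 < 0,  v_rel·d = 76 > 0  ⇒  outside

inside=no margin=-11744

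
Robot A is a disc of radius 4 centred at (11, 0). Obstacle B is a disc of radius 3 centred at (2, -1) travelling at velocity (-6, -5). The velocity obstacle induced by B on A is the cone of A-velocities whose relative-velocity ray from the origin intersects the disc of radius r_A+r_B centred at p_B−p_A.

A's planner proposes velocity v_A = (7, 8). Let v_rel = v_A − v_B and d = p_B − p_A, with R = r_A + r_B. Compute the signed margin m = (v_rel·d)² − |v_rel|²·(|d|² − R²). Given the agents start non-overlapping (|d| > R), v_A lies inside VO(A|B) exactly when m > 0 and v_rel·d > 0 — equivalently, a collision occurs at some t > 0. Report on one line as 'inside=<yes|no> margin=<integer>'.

d = (-9, -1),  |d|² = 82;  R = 4+3 = 7,  c = 82−7² = 33
v_rel = (13, 13),  |v_rel|² = 338;  v_rel·d = (13)·(-9) + (13)·(-1) = -130
338·t² + 260·t + 33 = 0  ⇒  m = (-130)² − 338·33 = 5746
m = 5746 > 0,  v_rel·d = -130 < 0  ⇒  outside

inside=no margin=5746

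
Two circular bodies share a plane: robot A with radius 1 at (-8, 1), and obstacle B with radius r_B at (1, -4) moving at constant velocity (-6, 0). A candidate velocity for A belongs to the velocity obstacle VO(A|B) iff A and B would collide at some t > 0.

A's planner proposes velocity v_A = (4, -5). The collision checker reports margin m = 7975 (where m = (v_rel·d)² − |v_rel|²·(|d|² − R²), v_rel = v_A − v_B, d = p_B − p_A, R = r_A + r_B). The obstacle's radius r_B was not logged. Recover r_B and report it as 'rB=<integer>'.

m = 7975
d = (9, -5);  v_rel = (10, -5),  |v_rel|² = 125
v_rel×d = (10)·(-5) − (-5)·(9) = -5
since m = R²·125 − (-5)²:  R² = (25 + 7975) / 125 = 64
R = √64 = 8  ⇒  r_B = 8 − 1 = 7

rB=7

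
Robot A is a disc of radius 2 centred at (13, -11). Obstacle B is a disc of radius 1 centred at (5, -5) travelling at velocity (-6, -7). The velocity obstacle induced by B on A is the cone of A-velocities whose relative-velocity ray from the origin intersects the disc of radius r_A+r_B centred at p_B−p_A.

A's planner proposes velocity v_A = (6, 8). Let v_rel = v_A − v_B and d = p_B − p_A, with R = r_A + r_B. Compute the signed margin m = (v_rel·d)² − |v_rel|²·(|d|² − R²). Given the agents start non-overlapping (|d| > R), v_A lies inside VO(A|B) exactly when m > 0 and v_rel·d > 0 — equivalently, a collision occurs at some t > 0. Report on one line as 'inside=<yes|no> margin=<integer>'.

d = (-8, 6),  |d|² = 100;  R = 2+1 = 3,  c = 100−3² = 91
v_rel = (12, 15),  |v_rel|² = 369;  v_rel·d = (12)·(-8) + (15)·(6) = -6
369·t² + 12·t + 91 = 0  ⇒  m = (-6)² − 369·91 = -33543
m = -33543 < 0,  v_rel·d = -6 < 0  ⇒  outside

inside=no margin=-33543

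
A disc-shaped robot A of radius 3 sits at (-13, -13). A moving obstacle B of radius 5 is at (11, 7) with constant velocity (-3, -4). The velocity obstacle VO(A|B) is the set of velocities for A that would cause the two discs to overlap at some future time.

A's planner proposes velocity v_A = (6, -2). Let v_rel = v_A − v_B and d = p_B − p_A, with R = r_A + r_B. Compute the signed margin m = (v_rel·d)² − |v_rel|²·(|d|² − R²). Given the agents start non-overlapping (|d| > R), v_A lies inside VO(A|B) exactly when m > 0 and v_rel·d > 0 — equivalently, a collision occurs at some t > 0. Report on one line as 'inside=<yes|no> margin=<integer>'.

d = (24, 20),  |d|² = 976;  R = 3+5 = 8,  c = 976−8² = 912
v_rel = (9, 2),  |v_rel|² = 85;  v_rel·d = (9)·(24) + (2)·(20) = 256
85·t² − 512·t + 912 = 0  ⇒  m = 256² − 85·912 = -11984
m = -11984 < 0,  v_rel·d = 256 > 0  ⇒  outside

inside=no margin=-11984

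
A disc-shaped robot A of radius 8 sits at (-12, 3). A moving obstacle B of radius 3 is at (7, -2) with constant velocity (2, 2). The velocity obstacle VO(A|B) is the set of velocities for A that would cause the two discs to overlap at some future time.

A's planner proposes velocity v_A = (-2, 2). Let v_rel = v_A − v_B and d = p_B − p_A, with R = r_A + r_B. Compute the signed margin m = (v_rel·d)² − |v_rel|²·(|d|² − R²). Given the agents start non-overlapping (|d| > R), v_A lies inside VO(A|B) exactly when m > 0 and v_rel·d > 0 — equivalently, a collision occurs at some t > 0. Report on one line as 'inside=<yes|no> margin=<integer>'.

d = (19, -5),  |d|² = 386;  R = 8+3 = 11,  c = 386−11² = 265
v_rel = (-4, 0),  |v_rel|² = 16;  v_rel·d = (-4)·(19) + (0)·(-5) = -76
16·t² + 152·t + 265 = 0  ⇒  m = (-76)² − 16·265 = 1536
m = 1536 > 0,  v_rel·d = -76 < 0  ⇒  outside

inside=no margin=1536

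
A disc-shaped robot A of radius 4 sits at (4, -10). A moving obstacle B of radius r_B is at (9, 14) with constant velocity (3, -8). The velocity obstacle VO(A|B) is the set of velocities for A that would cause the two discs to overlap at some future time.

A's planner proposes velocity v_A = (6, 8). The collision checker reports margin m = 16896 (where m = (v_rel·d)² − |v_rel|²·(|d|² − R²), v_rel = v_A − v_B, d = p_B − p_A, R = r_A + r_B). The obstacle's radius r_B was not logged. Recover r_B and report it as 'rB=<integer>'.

m = 16896
d = (5, 24);  v_rel = (3, 16),  |v_rel|² = 265
v_rel×d = (3)·(24) − (16)·(5) = -8
since m = R²·265 − (-8)²:  R² = (64 + 16896) / 265 = 64
R = √64 = 8  ⇒  r_B = 8 − 4 = 4

rB=4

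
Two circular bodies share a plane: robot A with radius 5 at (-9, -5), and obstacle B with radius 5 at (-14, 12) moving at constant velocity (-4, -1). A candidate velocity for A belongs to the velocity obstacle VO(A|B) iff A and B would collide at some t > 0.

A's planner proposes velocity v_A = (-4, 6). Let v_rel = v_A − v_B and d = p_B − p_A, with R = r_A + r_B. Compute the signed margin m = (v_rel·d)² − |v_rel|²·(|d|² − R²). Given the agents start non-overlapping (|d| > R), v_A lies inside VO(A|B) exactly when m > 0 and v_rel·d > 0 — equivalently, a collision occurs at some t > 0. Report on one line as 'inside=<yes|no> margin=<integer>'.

d = (-5, 17),  |d|² = 314;  R = 5+5 = 10,  c = 314−10² = 214
v_rel = (0, 7),  |v_rel|² = 49;  v_rel·d = (0)·(-5) + (7)·(17) = 119
49·t² − 238·t + 214 = 0  ⇒  m = 119² − 49·214 = 3675
m = 3675 > 0,  v_rel·d = 119 > 0  ⇒  inside

inside=yes margin=3675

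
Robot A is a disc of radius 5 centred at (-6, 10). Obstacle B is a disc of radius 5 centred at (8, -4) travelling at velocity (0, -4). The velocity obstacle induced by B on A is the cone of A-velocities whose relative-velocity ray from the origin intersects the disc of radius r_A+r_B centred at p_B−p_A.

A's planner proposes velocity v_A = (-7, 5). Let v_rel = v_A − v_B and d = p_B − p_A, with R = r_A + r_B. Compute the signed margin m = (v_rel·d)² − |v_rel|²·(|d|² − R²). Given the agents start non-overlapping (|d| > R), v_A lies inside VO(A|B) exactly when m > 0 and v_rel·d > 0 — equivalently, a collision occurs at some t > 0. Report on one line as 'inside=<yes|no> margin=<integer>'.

d = (14, -14),  |d|² = 392;  R = 5+5 = 10,  c = 392−10² = 292
v_rel = (-7, 9),  |v_rel|² = 130;  v_rel·d = (-7)·(14) + (9)·(-14) = -224
130·t² + 448·t + 292 = 0  ⇒  m = (-224)² − 130·292 = 12216
m = 12216 > 0,  v_rel·d = -224 < 0  ⇒  outside

inside=no margin=12216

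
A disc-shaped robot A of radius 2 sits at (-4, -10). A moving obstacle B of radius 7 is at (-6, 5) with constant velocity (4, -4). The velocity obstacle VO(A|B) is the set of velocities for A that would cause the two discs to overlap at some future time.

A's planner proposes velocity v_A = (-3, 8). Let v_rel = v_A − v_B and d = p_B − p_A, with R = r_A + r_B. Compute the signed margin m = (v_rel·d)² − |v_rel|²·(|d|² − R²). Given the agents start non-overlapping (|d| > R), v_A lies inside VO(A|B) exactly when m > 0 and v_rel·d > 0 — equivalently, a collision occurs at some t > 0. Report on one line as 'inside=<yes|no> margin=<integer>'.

d = (-2, 15),  |d|² = 229;  R = 2+7 = 9,  c = 229−9² = 148
v_rel = (-7, 12),  |v_rel|² = 193;  v_rel·d = (-7)·(-2) + (12)·(15) = 194
193·t² − 388·t + 148 = 0  ⇒  m = 194² − 193·148 = 9072
m = 9072 > 0,  v_rel·d = 194 > 0  ⇒  inside

inside=yes margin=9072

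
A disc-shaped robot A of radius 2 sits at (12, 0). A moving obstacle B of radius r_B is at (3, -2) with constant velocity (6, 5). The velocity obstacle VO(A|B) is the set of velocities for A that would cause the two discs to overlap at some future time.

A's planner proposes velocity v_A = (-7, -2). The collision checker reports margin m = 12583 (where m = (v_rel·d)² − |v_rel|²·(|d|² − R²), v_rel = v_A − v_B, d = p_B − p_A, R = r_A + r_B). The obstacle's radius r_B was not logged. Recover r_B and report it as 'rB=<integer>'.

m = 12583
d = (-9, -2);  v_rel = (-13, -7),  |v_rel|² = 218
v_rel×d = (-13)·(-2) − (-7)·(-9) = -37
since m = R²·218 − (-37)²:  R² = (1369 + 12583) / 218 = 64
R = √64 = 8  ⇒  r_B = 8 − 2 = 6

rB=6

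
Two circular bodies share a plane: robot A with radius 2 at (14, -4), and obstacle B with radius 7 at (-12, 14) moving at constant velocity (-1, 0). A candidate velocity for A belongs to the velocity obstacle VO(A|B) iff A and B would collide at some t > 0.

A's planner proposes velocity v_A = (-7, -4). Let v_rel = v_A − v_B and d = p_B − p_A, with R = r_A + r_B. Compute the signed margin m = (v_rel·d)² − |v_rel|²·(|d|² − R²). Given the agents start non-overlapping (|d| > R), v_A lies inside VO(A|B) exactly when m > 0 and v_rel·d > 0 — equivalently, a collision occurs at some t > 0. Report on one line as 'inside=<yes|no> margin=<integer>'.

d = (-26, 18),  |d|² = 1000;  R = 2+7 = 9,  c = 1000−9² = 919
v_rel = (-6, -4),  |v_rel|² = 52;  v_rel·d = (-6)·(-26) + (-4)·(18) = 84
52·t² − 168·t + 919 = 0  ⇒  m = 84² − 52·919 = -40732
m = -40732 < 0,  v_rel·d = 84 > 0  ⇒  outside

inside=no margin=-40732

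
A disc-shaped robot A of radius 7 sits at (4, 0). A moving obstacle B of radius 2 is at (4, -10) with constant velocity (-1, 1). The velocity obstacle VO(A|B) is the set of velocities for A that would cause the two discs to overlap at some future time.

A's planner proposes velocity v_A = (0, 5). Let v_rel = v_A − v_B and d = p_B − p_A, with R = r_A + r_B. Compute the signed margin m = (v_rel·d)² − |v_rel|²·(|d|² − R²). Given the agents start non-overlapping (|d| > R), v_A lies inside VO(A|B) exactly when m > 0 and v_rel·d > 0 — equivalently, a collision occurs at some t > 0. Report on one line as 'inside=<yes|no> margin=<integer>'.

d = (0, -10),  |d|² = 100;  R = 7+2 = 9,  c = 100−9² = 19
v_rel = (1, 4),  |v_rel|² = 17;  v_rel·d = (1)·(0) + (4)·(-10) = -40
17·t² + 80·t + 19 = 0  ⇒  m = (-40)² − 17·19 = 1277
m = 1277 > 0,  v_rel·d = -40 < 0  ⇒  outside

inside=no margin=1277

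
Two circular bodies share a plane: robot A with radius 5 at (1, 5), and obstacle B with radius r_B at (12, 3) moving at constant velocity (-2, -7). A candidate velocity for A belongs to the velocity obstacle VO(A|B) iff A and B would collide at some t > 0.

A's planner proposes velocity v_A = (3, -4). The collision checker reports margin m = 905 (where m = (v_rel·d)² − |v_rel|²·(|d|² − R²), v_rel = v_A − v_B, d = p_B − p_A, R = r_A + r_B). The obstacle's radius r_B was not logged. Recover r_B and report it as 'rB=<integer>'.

m = 905
d = (11, -2);  v_rel = (5, 3),  |v_rel|² = 34
v_rel×d = (5)·(-2) − (3)·(11) = -43
since m = R²·34 − (-43)²:  R² = (1849 + 905) / 34 = 81
R = √81 = 9  ⇒  r_B = 9 − 5 = 4

rB=4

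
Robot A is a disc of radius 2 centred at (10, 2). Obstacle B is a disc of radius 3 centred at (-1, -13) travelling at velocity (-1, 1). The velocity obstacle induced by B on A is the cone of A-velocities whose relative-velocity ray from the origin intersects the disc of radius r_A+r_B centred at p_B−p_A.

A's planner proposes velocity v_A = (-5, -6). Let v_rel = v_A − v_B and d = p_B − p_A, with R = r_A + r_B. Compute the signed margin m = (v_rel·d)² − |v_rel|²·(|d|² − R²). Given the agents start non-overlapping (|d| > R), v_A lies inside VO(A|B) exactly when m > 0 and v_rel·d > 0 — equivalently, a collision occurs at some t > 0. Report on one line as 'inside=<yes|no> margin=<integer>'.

d = (-11, -15),  |d|² = 346;  R = 2+3 = 5,  c = 346−5² = 321
v_rel = (-4, -7),  |v_rel|² = 65;  v_rel·d = (-4)·(-11) + (-7)·(-15) = 149
65·t² − 298·t + 321 = 0  ⇒  m = 149² − 65·321 = 1336
m = 1336 > 0,  v_rel·d = 149 > 0  ⇒  inside

inside=yes margin=1336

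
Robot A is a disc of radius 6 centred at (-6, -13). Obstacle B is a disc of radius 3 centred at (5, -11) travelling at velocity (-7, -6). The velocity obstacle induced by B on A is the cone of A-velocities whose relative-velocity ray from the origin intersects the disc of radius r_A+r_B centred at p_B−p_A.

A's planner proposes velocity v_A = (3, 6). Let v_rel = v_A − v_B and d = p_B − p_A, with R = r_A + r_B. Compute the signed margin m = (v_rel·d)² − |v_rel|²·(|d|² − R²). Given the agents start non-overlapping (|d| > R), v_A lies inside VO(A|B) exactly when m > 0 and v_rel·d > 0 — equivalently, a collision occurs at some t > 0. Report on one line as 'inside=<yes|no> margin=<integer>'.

d = (11, 2),  |d|² = 125;  R = 6+3 = 9,  c = 125−9² = 44
v_rel = (10, 12),  |v_rel|² = 244;  v_rel·d = (10)·(11) + (12)·(2) = 134
244·t² − 268·t + 44 = 0  ⇒  m = 134² − 244·44 = 7220
m = 7220 > 0,  v_rel·d = 134 > 0  ⇒  inside

inside=yes margin=7220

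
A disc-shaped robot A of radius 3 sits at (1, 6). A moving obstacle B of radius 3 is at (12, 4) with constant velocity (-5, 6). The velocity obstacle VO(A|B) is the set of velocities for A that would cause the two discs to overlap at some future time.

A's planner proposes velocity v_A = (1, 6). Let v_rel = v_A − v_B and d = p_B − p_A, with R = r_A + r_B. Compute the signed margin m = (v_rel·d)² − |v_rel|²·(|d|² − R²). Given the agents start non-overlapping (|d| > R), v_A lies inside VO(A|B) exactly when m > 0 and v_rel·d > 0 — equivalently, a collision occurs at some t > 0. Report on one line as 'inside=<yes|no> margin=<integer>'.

d = (11, -2),  |d|² = 125;  R = 3+3 = 6,  c = 125−6² = 89
v_rel = (6, 0),  |v_rel|² = 36;  v_rel·d = (6)·(11) + (0)·(-2) = 66
36·t² − 132·t + 89 = 0  ⇒  m = 66² − 36·89 = 1152
m = 1152 > 0,  v_rel·d = 66 > 0  ⇒  inside

inside=yes margin=1152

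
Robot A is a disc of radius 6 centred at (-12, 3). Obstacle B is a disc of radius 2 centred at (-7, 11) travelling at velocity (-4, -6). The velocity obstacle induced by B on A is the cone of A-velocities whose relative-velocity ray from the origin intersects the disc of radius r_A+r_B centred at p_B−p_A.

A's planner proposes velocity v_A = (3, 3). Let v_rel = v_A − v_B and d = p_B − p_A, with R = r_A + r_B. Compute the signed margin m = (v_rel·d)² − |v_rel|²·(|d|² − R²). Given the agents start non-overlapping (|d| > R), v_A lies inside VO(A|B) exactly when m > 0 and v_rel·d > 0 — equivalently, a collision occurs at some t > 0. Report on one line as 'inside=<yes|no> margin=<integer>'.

d = (5, 8),  |d|² = 89;  R = 6+2 = 8,  c = 89−8² = 25
v_rel = (7, 9),  |v_rel|² = 130;  v_rel·d = (7)·(5) + (9)·(8) = 107
130·t² − 214·t + 25 = 0  ⇒  m = 107² − 130·25 = 8199
m = 8199 > 0,  v_rel·d = 107 > 0  ⇒  inside

inside=yes margin=8199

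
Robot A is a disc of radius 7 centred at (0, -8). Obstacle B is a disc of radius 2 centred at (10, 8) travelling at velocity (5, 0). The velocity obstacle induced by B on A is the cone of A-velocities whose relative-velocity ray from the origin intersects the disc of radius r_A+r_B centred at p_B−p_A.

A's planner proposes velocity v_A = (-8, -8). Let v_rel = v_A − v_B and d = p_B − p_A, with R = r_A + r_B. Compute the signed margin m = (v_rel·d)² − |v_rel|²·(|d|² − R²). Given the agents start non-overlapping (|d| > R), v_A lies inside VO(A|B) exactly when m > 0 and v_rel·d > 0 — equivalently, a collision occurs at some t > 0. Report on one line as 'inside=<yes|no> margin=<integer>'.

d = (10, 16),  |d|² = 356;  R = 7+2 = 9,  c = 356−9² = 275
v_rel = (-13, -8),  |v_rel|² = 233;  v_rel·d = (-13)·(10) + (-8)·(16) = -258
233·t² + 516·t + 275 = 0  ⇒  m = (-258)² − 233·275 = 2489
m = 2489 > 0,  v_rel·d = -258 < 0  ⇒  outside

inside=no margin=2489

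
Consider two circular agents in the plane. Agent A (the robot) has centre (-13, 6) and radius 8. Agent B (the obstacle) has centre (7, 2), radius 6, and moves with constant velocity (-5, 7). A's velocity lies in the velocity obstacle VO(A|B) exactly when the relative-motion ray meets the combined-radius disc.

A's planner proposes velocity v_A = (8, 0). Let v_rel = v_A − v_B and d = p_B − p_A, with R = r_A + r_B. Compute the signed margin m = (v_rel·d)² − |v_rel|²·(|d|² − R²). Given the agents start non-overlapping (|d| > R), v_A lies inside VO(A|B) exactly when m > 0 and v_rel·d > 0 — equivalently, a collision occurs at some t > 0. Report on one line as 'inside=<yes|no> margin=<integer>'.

d = (20, -4),  |d|² = 416;  R = 8+6 = 14,  c = 416−14² = 220
v_rel = (13, -7),  |v_rel|² = 218;  v_rel·d = (13)·(20) + (-7)·(-4) = 288
218·t² − 576·t + 220 = 0  ⇒  m = 288² − 218·220 = 34984
m = 34984 > 0,  v_rel·d = 288 > 0  ⇒  inside

inside=yes margin=34984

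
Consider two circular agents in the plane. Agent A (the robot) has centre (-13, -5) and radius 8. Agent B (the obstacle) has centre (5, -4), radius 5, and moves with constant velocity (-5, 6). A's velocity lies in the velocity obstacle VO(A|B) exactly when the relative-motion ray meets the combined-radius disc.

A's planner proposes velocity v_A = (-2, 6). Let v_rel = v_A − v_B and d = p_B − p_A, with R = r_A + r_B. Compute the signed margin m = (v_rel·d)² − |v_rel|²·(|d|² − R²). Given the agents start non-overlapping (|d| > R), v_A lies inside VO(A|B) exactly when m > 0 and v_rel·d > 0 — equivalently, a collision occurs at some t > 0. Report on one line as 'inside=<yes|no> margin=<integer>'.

d = (18, 1),  |d|² = 325;  R = 8+5 = 13,  c = 325−13² = 156
v_rel = (3, 0),  |v_rel|² = 9;  v_rel·d = (3)·(18) + (0)·(1) = 54
9·t² − 108·t + 156 = 0  ⇒  m = 54² − 9·156 = 1512
m = 1512 > 0,  v_rel·d = 54 > 0  ⇒  inside

inside=yes margin=1512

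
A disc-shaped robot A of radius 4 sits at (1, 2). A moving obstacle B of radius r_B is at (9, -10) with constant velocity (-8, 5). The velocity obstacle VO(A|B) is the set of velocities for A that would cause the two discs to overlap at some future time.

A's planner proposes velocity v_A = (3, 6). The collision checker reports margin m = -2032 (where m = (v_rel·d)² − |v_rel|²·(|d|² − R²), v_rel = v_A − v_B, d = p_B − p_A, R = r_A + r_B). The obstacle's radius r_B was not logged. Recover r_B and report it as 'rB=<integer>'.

m = -2032
d = (8, -12);  v_rel = (11, 1),  |v_rel|² = 122
v_rel×d = (11)·(-12) − (1)·(8) = -140
since m = R²·122 − (-140)²:  R² = (19600 + -2032) / 122 = 144
R = √144 = 12  ⇒  r_B = 12 − 4 = 8

rB=8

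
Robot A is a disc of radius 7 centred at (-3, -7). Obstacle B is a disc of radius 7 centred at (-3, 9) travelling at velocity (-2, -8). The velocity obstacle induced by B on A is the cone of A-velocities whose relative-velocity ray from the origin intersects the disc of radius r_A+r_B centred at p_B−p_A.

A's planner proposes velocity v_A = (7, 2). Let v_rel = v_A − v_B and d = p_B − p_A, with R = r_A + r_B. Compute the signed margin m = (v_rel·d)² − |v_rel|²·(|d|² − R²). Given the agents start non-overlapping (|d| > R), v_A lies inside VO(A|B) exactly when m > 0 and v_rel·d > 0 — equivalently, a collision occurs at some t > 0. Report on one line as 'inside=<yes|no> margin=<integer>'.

d = (0, 16),  |d|² = 256;  R = 7+7 = 14,  c = 256−14² = 60
v_rel = (9, 10),  |v_rel|² = 181;  v_rel·d = (9)·(0) + (10)·(16) = 160
181·t² − 320·t + 60 = 0  ⇒  m = 160² − 181·60 = 14740
m = 14740 > 0,  v_rel·d = 160 > 0  ⇒  inside

inside=yes margin=14740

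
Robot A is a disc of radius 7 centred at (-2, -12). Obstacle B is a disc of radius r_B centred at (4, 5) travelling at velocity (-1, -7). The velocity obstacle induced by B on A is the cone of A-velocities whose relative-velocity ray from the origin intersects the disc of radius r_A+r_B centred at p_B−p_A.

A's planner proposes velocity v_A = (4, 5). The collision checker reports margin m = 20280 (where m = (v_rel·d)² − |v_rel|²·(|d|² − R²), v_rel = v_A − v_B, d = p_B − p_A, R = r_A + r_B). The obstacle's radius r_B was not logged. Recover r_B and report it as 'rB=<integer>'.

m = 20280
d = (6, 17);  v_rel = (5, 12),  |v_rel|² = 169
v_rel×d = (5)·(17) − (12)·(6) = 13
since m = R²·169 − 13²:  R² = (169 + 20280) / 169 = 121
R = √121 = 11  ⇒  r_B = 11 − 7 = 4

rB=4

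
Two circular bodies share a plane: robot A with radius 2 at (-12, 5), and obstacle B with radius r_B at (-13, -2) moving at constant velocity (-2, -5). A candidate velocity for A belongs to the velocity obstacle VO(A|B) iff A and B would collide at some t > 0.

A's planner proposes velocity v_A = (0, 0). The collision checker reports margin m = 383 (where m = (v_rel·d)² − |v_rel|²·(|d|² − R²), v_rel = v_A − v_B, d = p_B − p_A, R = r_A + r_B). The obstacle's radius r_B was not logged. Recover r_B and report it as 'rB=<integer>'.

m = 383
d = (-1, -7);  v_rel = (2, 5),  |v_rel|² = 29
v_rel×d = (2)·(-7) − (5)·(-1) = -9
since m = R²·29 − (-9)²:  R² = (81 + 383) / 29 = 16
R = √16 = 4  ⇒  r_B = 4 − 2 = 2

rB=2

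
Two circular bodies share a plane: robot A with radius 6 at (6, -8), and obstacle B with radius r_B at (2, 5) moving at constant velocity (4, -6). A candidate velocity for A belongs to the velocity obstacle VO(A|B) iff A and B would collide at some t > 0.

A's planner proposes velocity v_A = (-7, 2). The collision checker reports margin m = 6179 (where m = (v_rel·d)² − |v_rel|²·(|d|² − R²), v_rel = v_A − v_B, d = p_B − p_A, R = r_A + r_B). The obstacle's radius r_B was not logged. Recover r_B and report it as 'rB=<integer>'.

m = 6179
d = (-4, 13);  v_rel = (-11, 8),  |v_rel|² = 185
v_rel×d = (-11)·(13) − (8)·(-4) = -111
since m = R²·185 − (-111)²:  R² = (12321 + 6179) / 185 = 100
R = √100 = 10  ⇒  r_B = 10 − 6 = 4

rB=4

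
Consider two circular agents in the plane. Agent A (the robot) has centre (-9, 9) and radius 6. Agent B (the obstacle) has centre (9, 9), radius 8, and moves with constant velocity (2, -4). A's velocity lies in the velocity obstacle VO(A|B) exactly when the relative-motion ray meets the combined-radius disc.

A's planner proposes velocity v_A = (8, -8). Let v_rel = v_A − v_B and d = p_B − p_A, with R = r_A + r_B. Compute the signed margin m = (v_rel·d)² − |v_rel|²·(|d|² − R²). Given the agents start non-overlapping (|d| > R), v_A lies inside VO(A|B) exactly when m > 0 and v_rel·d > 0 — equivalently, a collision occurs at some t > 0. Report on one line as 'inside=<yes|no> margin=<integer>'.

d = (18, 0),  |d|² = 324;  R = 6+8 = 14,  c = 324−14² = 128
v_rel = (6, -4),  |v_rel|² = 52;  v_rel·d = (6)·(18) + (-4)·(0) = 108
52·t² − 216·t + 128 = 0  ⇒  m = 108² − 52·128 = 5008
m = 5008 > 0,  v_rel·d = 108 > 0  ⇒  inside

inside=yes margin=5008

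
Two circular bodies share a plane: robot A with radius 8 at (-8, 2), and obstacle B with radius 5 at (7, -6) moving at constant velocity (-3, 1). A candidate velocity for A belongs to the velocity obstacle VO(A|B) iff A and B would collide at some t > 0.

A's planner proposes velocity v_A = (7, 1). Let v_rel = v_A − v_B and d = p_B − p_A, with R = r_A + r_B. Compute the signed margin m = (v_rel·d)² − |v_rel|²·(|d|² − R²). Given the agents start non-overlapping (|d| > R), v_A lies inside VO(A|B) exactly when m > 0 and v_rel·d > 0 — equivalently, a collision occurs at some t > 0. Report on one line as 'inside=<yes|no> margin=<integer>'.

d = (15, -8),  |d|² = 289;  R = 8+5 = 13,  c = 289−13² = 120
v_rel = (10, 0),  |v_rel|² = 100;  v_rel·d = (10)·(15) + (0)·(-8) = 150
100·t² − 300·t + 120 = 0  ⇒  m = 150² − 100·120 = 10500
m = 10500 > 0,  v_rel·d = 150 > 0  ⇒  inside

inside=yes margin=10500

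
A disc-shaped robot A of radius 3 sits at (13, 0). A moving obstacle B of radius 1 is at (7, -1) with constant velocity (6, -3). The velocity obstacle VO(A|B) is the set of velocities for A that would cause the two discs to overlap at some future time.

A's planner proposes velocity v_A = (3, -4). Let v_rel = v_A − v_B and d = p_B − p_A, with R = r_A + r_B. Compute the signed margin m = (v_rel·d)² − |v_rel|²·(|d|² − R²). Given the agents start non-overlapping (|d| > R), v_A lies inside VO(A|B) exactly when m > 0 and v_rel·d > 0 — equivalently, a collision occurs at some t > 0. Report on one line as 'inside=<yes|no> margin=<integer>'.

d = (-6, -1),  |d|² = 37;  R = 3+1 = 4,  c = 37−4² = 21
v_rel = (-3, -1),  |v_rel|² = 10;  v_rel·d = (-3)·(-6) + (-1)·(-1) = 19
10·t² − 38·t + 21 = 0  ⇒  m = 19² − 10·21 = 151
m = 151 > 0,  v_rel·d = 19 > 0  ⇒  inside

inside=yes margin=151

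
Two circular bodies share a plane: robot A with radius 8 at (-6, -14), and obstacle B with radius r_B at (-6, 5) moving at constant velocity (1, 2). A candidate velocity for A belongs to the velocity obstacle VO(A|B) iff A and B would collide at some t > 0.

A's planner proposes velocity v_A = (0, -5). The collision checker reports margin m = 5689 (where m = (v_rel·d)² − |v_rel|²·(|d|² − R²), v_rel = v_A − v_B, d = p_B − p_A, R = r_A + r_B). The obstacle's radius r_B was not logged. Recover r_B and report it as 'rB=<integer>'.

m = 5689
d = (0, 19);  v_rel = (-1, -7),  |v_rel|² = 50
v_rel×d = (-1)·(19) − (-7)·(0) = -19
since m = R²·50 − (-19)²:  R² = (361 + 5689) / 50 = 121
R = √121 = 11  ⇒  r_B = 11 − 8 = 3

rB=3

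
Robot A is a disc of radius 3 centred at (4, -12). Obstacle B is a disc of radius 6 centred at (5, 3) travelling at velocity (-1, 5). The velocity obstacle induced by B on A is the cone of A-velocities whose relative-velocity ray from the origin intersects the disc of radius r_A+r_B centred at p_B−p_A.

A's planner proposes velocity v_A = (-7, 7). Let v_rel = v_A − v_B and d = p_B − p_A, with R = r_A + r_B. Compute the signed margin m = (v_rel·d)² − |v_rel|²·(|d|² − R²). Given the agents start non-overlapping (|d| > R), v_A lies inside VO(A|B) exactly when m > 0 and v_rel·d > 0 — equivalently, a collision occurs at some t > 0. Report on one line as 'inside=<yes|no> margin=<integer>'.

d = (1, 15),  |d|² = 226;  R = 3+6 = 9,  c = 226−9² = 145
v_rel = (-6, 2),  |v_rel|² = 40;  v_rel·d = (-6)·(1) + (2)·(15) = 24
40·t² − 48·t + 145 = 0  ⇒  m = 24² − 40·145 = -5224
m = -5224 < 0,  v_rel·d = 24 > 0  ⇒  outside

inside=no margin=-5224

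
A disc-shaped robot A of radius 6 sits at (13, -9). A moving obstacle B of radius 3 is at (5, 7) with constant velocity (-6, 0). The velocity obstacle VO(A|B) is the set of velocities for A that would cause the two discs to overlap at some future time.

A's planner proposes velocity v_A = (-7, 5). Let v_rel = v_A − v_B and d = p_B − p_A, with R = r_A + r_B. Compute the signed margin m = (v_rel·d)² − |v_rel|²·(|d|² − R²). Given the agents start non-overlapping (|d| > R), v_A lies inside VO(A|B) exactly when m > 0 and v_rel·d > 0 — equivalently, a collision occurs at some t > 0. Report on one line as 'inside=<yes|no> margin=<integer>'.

d = (-8, 16),  |d|² = 320;  R = 6+3 = 9,  c = 320−9² = 239
v_rel = (-1, 5),  |v_rel|² = 26;  v_rel·d = (-1)·(-8) + (5)·(16) = 88
26·t² − 176·t + 239 = 0  ⇒  m = 88² − 26·239 = 1530
m = 1530 > 0,  v_rel·d = 88 > 0  ⇒  inside

inside=yes margin=1530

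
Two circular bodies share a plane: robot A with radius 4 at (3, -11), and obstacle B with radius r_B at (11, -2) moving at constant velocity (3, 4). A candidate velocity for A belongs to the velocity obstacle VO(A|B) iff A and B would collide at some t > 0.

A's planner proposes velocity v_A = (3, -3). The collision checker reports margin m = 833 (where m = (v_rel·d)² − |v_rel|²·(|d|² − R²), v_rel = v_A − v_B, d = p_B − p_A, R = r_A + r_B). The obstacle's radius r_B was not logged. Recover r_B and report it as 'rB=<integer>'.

m = 833
d = (8, 9);  v_rel = (0, -7),  |v_rel|² = 49
v_rel×d = (0)·(9) − (-7)·(8) = 56
since m = R²·49 − 56²:  R² = (3136 + 833) / 49 = 81
R = √81 = 9  ⇒  r_B = 9 − 4 = 5

rB=5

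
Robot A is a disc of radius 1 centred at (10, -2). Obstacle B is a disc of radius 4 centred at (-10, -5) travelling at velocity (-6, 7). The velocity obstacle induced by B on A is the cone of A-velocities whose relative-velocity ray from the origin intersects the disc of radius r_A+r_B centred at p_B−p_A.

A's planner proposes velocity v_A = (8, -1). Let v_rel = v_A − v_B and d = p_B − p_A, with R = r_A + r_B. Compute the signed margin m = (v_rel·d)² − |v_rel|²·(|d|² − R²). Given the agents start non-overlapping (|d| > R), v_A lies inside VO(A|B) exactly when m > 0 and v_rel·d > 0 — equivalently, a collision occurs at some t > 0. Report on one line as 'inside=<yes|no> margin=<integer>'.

d = (-20, -3),  |d|² = 409;  R = 1+4 = 5,  c = 409−5² = 384
v_rel = (14, -8),  |v_rel|² = 260;  v_rel·d = (14)·(-20) + (-8)·(-3) = -256
260·t² + 512·t + 384 = 0  ⇒  m = (-256)² − 260·384 = -34304
m = -34304 < 0,  v_rel·d = -256 < 0  ⇒  outside

inside=no margin=-34304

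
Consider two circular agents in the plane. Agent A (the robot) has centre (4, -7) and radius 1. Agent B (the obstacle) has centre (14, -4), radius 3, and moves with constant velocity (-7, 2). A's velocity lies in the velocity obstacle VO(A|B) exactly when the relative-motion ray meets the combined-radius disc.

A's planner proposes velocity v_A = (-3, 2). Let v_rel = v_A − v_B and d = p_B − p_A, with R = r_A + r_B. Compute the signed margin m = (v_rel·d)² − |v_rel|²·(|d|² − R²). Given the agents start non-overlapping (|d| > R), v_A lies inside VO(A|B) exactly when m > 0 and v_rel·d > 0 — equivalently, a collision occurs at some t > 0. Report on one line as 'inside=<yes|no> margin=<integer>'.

d = (10, 3),  |d|² = 109;  R = 1+3 = 4,  c = 109−4² = 93
v_rel = (4, 0),  |v_rel|² = 16;  v_rel·d = (4)·(10) + (0)·(3) = 40
16·t² − 80·t + 93 = 0  ⇒  m = 40² − 16·93 = 112
m = 112 > 0,  v_rel·d = 40 > 0  ⇒  inside

inside=yes margin=112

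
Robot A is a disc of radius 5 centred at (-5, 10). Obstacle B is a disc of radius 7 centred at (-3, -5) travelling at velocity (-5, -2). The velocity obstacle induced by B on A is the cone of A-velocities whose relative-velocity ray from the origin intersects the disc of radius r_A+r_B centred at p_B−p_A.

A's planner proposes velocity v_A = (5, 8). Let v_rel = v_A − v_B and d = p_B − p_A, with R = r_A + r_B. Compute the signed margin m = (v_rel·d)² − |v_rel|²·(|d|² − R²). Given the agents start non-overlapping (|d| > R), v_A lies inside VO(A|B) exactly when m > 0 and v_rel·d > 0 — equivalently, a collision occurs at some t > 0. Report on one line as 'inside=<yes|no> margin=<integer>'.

d = (2, -15),  |d|² = 229;  R = 5+7 = 12,  c = 229−12² = 85
v_rel = (10, 10),  |v_rel|² = 200;  v_rel·d = (10)·(2) + (10)·(-15) = -130
200·t² + 260·t + 85 = 0  ⇒  m = (-130)² − 200·85 = -100
m = -100 < 0,  v_rel·d = -130 < 0  ⇒  outside

inside=no margin=-100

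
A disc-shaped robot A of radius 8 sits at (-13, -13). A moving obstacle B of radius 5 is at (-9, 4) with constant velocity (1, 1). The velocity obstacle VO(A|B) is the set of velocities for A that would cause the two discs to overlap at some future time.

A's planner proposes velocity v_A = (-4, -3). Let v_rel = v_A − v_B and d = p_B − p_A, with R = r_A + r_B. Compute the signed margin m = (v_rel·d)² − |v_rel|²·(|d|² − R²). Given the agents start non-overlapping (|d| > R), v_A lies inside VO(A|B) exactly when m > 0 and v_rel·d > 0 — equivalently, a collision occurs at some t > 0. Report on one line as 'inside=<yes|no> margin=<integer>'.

d = (4, 17),  |d|² = 305;  R = 8+5 = 13,  c = 305−13² = 136
v_rel = (-5, -4),  |v_rel|² = 41;  v_rel·d = (-5)·(4) + (-4)·(17) = -88
41·t² + 176·t + 136 = 0  ⇒  m = (-88)² − 41·136 = 2168
m = 2168 > 0,  v_rel·d = -88 < 0  ⇒  outside

inside=no margin=2168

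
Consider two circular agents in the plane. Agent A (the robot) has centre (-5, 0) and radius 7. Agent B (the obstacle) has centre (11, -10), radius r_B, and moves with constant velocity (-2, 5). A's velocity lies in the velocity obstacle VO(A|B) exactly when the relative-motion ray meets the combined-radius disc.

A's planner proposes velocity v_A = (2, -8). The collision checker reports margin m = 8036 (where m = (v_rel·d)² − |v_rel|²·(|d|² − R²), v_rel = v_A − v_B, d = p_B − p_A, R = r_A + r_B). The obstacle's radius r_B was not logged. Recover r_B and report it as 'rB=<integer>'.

m = 8036
d = (16, -10);  v_rel = (4, -13),  |v_rel|² = 185
v_rel×d = (4)·(-10) − (-13)·(16) = 168
since m = R²·185 − 168²:  R² = (28224 + 8036) / 185 = 196
R = √196 = 14  ⇒  r_B = 14 − 7 = 7

rB=7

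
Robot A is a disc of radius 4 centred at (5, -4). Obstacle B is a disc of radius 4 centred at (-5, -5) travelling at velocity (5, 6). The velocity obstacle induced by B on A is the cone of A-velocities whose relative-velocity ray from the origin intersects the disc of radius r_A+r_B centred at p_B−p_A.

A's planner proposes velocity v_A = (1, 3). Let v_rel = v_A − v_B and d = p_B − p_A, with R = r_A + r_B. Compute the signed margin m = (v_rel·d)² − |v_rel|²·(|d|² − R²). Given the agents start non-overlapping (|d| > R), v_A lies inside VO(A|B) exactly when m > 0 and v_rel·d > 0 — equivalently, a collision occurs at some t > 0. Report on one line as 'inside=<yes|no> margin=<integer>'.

d = (-10, -1),  |d|² = 101;  R = 4+4 = 8,  c = 101−8² = 37
v_rel = (-4, -3),  |v_rel|² = 25;  v_rel·d = (-4)·(-10) + (-3)·(-1) = 43
25·t² − 86·t + 37 = 0  ⇒  m = 43² − 25·37 = 924
m = 924 > 0,  v_rel·d = 43 > 0  ⇒  inside

inside=yes margin=924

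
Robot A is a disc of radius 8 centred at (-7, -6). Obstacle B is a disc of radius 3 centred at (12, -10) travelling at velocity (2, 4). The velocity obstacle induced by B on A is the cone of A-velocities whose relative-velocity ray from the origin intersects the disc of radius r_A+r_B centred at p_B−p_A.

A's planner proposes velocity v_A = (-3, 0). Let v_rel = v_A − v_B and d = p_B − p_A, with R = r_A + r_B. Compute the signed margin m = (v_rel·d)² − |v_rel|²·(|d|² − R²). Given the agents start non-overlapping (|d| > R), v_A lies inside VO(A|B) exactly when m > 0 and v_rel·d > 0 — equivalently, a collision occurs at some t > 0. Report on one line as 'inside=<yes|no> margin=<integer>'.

d = (19, -4),  |d|² = 377;  R = 8+3 = 11,  c = 377−11² = 256
v_rel = (-5, -4),  |v_rel|² = 41;  v_rel·d = (-5)·(19) + (-4)·(-4) = -79
41·t² + 158·t + 256 = 0  ⇒  m = (-79)² − 41·256 = -4255
m = -4255 < 0,  v_rel·d = -79 < 0  ⇒  outside

inside=no margin=-4255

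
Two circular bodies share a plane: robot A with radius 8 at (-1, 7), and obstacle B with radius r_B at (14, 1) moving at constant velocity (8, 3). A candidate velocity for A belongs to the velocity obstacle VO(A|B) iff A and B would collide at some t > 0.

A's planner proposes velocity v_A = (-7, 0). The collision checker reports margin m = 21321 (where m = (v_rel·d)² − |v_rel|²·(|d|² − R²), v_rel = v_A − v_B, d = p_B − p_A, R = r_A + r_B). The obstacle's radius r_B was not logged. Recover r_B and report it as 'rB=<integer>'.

m = 21321
d = (15, -6);  v_rel = (-15, -3),  |v_rel|² = 234
v_rel×d = (-15)·(-6) − (-3)·(15) = 135
since m = R²·234 − 135²:  R² = (18225 + 21321) / 234 = 169
R = √169 = 13  ⇒  r_B = 13 − 8 = 5

rB=5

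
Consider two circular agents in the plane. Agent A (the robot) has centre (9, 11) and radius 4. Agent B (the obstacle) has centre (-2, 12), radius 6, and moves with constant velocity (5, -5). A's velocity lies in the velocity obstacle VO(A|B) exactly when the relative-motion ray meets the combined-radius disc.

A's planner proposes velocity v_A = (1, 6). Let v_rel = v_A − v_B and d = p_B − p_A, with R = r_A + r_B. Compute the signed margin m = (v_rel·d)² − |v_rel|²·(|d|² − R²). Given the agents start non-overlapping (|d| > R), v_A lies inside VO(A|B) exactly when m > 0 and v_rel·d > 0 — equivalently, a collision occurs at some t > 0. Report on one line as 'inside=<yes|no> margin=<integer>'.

d = (-11, 1),  |d|² = 122;  R = 4+6 = 10,  c = 122−10² = 22
v_rel = (-4, 11),  |v_rel|² = 137;  v_rel·d = (-4)·(-11) + (11)·(1) = 55
137·t² − 110·t + 22 = 0  ⇒  m = 55² − 137·22 = 11
m = 11 > 0,  v_rel·d = 55 > 0  ⇒  inside

inside=yes margin=11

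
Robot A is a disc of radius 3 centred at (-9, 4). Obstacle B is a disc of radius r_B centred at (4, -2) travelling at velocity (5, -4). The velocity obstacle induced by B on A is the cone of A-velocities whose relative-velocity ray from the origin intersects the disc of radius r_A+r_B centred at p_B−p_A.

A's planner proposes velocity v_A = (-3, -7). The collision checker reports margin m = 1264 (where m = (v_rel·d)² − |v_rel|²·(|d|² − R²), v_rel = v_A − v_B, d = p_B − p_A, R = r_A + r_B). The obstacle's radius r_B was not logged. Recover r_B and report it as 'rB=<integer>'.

m = 1264
d = (13, -6);  v_rel = (-8, -3),  |v_rel|² = 73
v_rel×d = (-8)·(-6) − (-3)·(13) = 87
since m = R²·73 − 87²:  R² = (7569 + 1264) / 73 = 121
R = √121 = 11  ⇒  r_B = 11 − 3 = 8

rB=8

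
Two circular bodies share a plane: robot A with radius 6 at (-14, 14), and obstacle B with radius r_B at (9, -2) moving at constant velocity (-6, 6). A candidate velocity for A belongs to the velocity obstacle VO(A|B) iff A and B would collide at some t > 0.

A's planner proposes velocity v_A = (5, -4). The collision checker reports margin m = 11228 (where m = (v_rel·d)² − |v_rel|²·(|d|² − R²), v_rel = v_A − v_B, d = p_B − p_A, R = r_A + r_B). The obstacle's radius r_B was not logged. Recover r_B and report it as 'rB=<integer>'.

m = 11228
d = (23, -16);  v_rel = (11, -10),  |v_rel|² = 221
v_rel×d = (11)·(-16) − (-10)·(23) = 54
since m = R²·221 − 54²:  R² = (2916 + 11228) / 221 = 64
R = √64 = 8  ⇒  r_B = 8 − 6 = 2

rB=2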